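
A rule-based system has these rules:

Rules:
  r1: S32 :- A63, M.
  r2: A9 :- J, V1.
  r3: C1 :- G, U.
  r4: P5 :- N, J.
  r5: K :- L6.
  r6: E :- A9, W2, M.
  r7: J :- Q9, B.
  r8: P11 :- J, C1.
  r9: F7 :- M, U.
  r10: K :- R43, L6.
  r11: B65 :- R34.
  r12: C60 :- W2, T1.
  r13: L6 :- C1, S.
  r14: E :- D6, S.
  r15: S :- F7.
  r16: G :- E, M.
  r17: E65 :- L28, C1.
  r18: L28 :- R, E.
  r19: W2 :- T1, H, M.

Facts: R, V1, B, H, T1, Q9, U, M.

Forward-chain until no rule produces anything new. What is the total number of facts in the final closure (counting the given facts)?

Round 1: r7 [J :- Q9, B.]; r9 [F7 :- M, U.]; r19 [W2 :- T1, H, M.]. New: J, F7, W2.
Round 2: r2 [A9 :- J, V1.]; r12 [C60 :- W2, T1.]; r15 [S :- F7.]. New: A9, C60, S.
Round 3: r6 [E :- A9, W2, M.]. New: E.
Round 4: r16 [G :- E, M.]; r18 [L28 :- R, E.]. New: G, L28.
Round 5: r3 [C1 :- G, U.]. New: C1.
Round 6: r8 [P11 :- J, C1.]; r13 [L6 :- C1, S.]; r17 [E65 :- L28, C1.]. New: P11, L6, E65.
Round 7: r5 [K :- L6.]. New: K.
Closure: {A9, B, C1, C60, E, E65, F7, G, H, J, K, L28, L6, M, P11, Q9, R, S, T1, U, V1, W2} — 22 facts.

22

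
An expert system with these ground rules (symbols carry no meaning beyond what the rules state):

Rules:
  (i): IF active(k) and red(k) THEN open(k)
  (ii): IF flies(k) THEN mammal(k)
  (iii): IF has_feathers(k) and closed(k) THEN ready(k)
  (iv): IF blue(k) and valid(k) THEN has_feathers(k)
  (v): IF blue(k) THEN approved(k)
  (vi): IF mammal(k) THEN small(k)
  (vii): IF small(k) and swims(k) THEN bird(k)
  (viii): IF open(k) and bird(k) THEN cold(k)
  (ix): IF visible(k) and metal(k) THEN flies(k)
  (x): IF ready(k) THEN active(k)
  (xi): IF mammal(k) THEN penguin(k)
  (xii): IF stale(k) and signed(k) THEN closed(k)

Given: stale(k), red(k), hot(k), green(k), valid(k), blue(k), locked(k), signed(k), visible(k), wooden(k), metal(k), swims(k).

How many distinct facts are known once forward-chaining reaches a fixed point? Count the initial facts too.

[1] (iv) [IF blue(k) and valid(k) THEN has_feathers(k)]; (v) [IF blue(k) THEN approved(k)]; (ix) [IF visible(k) and metal(k) THEN flies(k)]; (xii) [IF stale(k) and signed(k) THEN closed(k)]. ⇒ new: has_feathers(k), approved(k), flies(k), closed(k).
[2] (ii) [IF flies(k) THEN mammal(k)]; (iii) [IF has_feathers(k) and closed(k) THEN ready(k)]. ⇒ new: mammal(k), ready(k).
[3] (vi) [IF mammal(k) THEN small(k)]; (x) [IF ready(k) THEN active(k)]; (xi) [IF mammal(k) THEN penguin(k)]. ⇒ new: small(k), active(k), penguin(k).
[4] (i) [IF active(k) and red(k) THEN open(k)]; (vii) [IF small(k) and swims(k) THEN bird(k)]. ⇒ new: open(k), bird(k).
[5] (viii) [IF open(k) and bird(k) THEN cold(k)]. ⇒ new: cold(k).
Closure: {active(k), approved(k), bird(k), blue(k), closed(k), cold(k), flies(k), green(k), has_feathers(k), hot(k), locked(k), mammal(k), metal(k), open(k), penguin(k), ready(k), red(k), signed(k), small(k), stale(k), swims(k), valid(k), visible(k), wooden(k)} — 24 facts.

24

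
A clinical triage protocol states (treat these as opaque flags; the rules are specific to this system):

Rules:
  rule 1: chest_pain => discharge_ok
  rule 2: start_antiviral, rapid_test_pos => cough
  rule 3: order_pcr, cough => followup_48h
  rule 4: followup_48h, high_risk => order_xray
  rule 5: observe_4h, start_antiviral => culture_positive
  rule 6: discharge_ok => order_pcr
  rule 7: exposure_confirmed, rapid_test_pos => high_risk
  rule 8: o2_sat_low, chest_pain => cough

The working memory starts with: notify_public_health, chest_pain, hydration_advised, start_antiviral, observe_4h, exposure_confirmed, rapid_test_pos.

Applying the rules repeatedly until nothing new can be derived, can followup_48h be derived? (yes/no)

Round 1: rule 1 [chest_pain => discharge_ok]; rule 2 [start_antiviral, rapid_test_pos => cough]; rule 5 [observe_4h, start_antiviral => culture_positive]; rule 7 [exposure_confirmed, rapid_test_pos => high_risk]. New: discharge_ok, cough, culture_positive, high_risk.
Round 2: rule 6 [discharge_ok => order_pcr]. New: order_pcr.
Round 3: rule 3 [order_pcr, cough => followup_48h]. New: followup_48h.
Round 4: rule 4 [followup_48h, high_risk => order_xray]. New: order_xray.
followup_48h appears in round 3, so it is derivable.

yes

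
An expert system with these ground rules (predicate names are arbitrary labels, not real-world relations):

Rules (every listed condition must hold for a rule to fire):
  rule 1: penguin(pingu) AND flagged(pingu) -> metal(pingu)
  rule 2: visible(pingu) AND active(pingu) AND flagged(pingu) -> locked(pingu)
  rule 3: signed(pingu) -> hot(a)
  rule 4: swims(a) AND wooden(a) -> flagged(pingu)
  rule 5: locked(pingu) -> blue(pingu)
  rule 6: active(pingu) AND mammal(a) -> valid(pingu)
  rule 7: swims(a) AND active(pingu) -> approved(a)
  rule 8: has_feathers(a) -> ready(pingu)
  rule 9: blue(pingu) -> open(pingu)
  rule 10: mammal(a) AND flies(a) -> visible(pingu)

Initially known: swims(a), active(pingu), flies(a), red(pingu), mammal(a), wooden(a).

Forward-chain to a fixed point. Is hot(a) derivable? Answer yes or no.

Round 1 fires rule 4, rule 6, rule 7, rule 10, giving flagged(pingu), valid(pingu), approved(a), visible(pingu).
Round 2 fires rule 2, giving locked(pingu).
Round 3 fires rule 5, giving blue(pingu).
Round 4 fires rule 9, giving open(pingu).
Fixed point reached. hot(a) is concluded only by rule 3; rule 3 needs signed(pingu) (never derived).

no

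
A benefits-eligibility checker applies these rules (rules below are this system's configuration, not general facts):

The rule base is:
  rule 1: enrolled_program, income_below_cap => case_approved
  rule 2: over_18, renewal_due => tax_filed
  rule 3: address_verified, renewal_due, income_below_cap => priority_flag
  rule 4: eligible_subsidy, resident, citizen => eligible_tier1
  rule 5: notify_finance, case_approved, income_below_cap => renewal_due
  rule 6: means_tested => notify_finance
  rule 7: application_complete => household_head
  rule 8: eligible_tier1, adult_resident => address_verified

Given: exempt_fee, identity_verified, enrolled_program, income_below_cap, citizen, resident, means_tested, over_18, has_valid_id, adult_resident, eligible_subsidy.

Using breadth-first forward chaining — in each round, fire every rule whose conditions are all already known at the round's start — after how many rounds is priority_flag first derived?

Round 1 fires rule 1, rule 4, rule 6, giving case_approved, eligible_tier1, notify_finance.
Round 2 fires rule 5, rule 8, giving renewal_due, address_verified.
Round 3 fires rule 2, rule 3, giving tax_filed, priority_flag.
priority_flag first appears in round 3.

3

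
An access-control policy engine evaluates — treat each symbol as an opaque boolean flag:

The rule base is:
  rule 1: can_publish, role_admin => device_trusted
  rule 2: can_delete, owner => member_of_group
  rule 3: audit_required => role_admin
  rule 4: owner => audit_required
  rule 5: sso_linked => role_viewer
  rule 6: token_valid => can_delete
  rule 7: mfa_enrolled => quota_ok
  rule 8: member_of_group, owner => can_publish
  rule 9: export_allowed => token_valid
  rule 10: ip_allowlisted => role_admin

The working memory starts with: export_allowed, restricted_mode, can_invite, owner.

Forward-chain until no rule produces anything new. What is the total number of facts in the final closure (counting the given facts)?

Round 1: rule 4 [owner => audit_required]; rule 9 [export_allowed => token_valid]. Adds audit_required, token_valid.
Round 2: rule 3 [audit_required => role_admin]; rule 6 [token_valid => can_delete]. Adds role_admin, can_delete.
Round 3: rule 2 [can_delete, owner => member_of_group]. Adds member_of_group.
Round 4: rule 8 [member_of_group, owner => can_publish]. Adds can_publish.
Round 5: rule 1 [can_publish, role_admin => device_trusted]. Adds device_trusted.
Closure: {audit_required, can_delete, can_invite, can_publish, device_trusted, export_allowed, member_of_group, owner, restricted_mode, role_admin, token_valid} — 11 facts.

11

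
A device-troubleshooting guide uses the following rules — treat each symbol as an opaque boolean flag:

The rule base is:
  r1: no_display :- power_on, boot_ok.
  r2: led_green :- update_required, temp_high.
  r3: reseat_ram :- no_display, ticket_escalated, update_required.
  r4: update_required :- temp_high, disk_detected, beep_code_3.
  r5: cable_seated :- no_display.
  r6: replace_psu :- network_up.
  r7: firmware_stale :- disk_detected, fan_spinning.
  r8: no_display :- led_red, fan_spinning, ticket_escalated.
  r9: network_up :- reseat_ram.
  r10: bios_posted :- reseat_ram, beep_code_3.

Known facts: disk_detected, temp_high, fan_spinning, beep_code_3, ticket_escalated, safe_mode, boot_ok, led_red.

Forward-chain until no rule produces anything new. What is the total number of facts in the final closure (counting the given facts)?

17

Round 1: r4 [update_required :- temp_high, disk_detected, beep_code_3.]; r7 [firmware_stale :- disk_detected, fan_spinning.]; r8 [no_display :- led_red, fan_spinning, ticket_escalated.]. New: update_required, firmware_stale, no_display.
Round 2: r2 [led_green :- update_required, temp_high.]; r3 [reseat_ram :- no_display, ticket_escalated, update_required.]; r5 [cable_seated :- no_display.]. New: led_green, reseat_ram, cable_seated.
Round 3: r9 [network_up :- reseat_ram.]; r10 [bios_posted :- reseat_ram, beep_code_3.]. New: network_up, bios_posted.
Round 4: r6 [replace_psu :- network_up.]. New: replace_psu.
Closure: {beep_code_3, bios_posted, boot_ok, cable_seated, disk_detected, fan_spinning, firmware_stale, led_green, led_red, network_up, no_display, replace_psu, reseat_ram, safe_mode, temp_high, ticket_escalated, update_required} — 17 facts.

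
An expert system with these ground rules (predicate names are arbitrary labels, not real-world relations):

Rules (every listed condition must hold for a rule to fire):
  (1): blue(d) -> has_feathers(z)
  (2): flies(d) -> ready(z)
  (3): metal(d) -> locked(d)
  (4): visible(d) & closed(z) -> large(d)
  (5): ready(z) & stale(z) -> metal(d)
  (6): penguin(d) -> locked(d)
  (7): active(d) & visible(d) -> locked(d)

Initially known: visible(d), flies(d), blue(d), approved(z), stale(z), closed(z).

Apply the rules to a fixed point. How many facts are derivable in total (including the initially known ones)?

Round 1: (1) [blue(d) -> has_feathers(z)]; (2) [flies(d) -> ready(z)]; (4) [visible(d) & closed(z) -> large(d)]. New: has_feathers(z), ready(z), large(d).
Round 2: (5) [ready(z) & stale(z) -> metal(d)]. New: metal(d).
Round 3: (3) [metal(d) -> locked(d)]. New: locked(d).
Closure: {approved(z), blue(d), closed(z), flies(d), has_feathers(z), large(d), locked(d), metal(d), ready(z), stale(z), visible(d)} — 11 facts.

11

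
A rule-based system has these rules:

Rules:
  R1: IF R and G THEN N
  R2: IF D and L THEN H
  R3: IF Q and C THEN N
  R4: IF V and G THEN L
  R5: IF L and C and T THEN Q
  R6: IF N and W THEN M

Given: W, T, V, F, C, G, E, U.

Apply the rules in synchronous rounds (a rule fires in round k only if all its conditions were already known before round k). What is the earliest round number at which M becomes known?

4

Round 1 fires R4, giving L.
Round 2 fires R5, giving Q.
Round 3 fires R3, giving N.
Round 4 fires R6, giving M.
M first appears in round 4.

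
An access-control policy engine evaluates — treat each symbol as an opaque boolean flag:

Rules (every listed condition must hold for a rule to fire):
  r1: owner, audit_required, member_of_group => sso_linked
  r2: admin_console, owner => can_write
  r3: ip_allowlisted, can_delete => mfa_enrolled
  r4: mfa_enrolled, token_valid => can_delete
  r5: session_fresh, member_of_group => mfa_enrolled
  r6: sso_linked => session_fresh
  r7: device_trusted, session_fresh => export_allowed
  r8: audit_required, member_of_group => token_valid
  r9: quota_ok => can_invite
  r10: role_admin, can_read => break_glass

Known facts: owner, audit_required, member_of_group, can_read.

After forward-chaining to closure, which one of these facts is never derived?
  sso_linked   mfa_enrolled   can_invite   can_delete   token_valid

Round 1: r1 [owner, audit_required, member_of_group => sso_linked]; r8 [audit_required, member_of_group => token_valid]. New: sso_linked, token_valid.
Round 2: r6 [sso_linked => session_fresh]. New: session_fresh.
Round 3: r5 [session_fresh, member_of_group => mfa_enrolled]. New: mfa_enrolled.
Round 4: r4 [mfa_enrolled, token_valid => can_delete]. New: can_delete.
Derived: mfa_enrolled (round 3), token_valid (round 1), can_delete (round 4), sso_linked (round 1). can_invite never appears in any round.

can_invite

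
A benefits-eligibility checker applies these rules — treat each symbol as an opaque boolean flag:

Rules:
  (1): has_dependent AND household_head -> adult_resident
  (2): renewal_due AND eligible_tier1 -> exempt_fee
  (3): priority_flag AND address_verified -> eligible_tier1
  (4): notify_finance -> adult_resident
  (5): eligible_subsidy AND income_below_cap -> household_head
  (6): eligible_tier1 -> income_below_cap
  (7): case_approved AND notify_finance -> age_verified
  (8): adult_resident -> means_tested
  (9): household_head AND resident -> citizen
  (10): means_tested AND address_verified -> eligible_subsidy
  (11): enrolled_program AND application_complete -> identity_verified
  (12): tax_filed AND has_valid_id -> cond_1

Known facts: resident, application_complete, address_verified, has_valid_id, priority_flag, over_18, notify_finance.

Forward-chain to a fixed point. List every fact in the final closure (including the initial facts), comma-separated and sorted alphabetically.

address_verified, adult_resident, application_complete, citizen, eligible_subsidy, eligible_tier1, has_valid_id, household_head, income_below_cap, means_tested, notify_finance, over_18, priority_flag, resident

Round 1: (3) [priority_flag AND address_verified -> eligible_tier1]; (4) [notify_finance -> adult_resident]. Adds eligible_tier1, adult_resident.
Round 2: (6) [eligible_tier1 -> income_below_cap]; (8) [adult_resident -> means_tested]. Adds income_below_cap, means_tested.
Round 3: (10) [means_tested AND address_verified -> eligible_subsidy]. Adds eligible_subsidy.
Round 4: (5) [eligible_subsidy AND income_below_cap -> household_head]. Adds household_head.
Round 5: (9) [household_head AND resident -> citizen]. Adds citizen.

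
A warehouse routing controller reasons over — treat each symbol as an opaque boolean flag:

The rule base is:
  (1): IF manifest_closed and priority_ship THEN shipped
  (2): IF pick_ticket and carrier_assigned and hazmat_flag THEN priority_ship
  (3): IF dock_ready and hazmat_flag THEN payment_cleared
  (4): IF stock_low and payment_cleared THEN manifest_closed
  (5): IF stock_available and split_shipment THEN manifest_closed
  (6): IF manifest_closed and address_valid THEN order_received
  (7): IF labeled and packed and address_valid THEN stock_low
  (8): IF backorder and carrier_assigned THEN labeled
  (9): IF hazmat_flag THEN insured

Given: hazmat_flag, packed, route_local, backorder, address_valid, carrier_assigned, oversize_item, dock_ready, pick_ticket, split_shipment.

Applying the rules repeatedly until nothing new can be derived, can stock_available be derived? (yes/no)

Round 1 fires (2), (3), (8), (9), giving priority_ship, payment_cleared, labeled, insured.
Round 2 fires (7), giving stock_low.
Round 3 fires (4), giving manifest_closed.
Round 4 fires (1), (6), giving shipped, order_received.
Fixed point reached. No rule has stock_available as a consequent, and it is not given.

no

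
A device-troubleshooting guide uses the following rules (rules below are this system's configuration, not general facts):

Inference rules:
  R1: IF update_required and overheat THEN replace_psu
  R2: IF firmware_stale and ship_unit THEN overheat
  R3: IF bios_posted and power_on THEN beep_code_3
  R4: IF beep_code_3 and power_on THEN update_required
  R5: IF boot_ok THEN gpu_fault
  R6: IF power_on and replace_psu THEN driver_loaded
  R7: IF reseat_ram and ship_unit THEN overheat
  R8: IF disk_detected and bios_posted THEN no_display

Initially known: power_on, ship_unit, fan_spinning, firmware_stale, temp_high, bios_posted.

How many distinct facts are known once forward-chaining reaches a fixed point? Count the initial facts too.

Round 1 — R2, R3, derive overheat, beep_code_3.
Round 2 — R4, derive update_required.
Round 3 — R1, derive replace_psu.
Round 4 — R6, derive driver_loaded.
Closure: {beep_code_3, bios_posted, driver_loaded, fan_spinning, firmware_stale, overheat, power_on, replace_psu, ship_unit, temp_high, update_required} — 11 facts.

11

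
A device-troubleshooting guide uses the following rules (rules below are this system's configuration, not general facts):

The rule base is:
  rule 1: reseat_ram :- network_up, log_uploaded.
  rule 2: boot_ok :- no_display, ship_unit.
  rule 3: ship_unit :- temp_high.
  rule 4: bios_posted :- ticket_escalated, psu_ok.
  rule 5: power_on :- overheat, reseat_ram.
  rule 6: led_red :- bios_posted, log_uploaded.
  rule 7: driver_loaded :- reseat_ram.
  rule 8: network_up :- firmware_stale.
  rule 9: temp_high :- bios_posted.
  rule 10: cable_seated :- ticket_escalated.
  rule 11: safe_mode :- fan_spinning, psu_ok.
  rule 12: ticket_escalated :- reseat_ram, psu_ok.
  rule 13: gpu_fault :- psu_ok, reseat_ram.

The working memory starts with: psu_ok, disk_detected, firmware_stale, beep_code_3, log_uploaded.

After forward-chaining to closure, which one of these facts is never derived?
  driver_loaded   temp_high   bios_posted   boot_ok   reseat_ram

boot_ok

[1] rule 8 [network_up :- firmware_stale.]. ⇒ new: network_up.
[2] rule 1 [reseat_ram :- network_up, log_uploaded.]. ⇒ new: reseat_ram.
[3] rule 7 [driver_loaded :- reseat_ram.]; rule 12 [ticket_escalated :- reseat_ram, psu_ok.]; rule 13 [gpu_fault :- psu_ok, reseat_ram.]. ⇒ new: driver_loaded, ticket_escalated, gpu_fault.
[4] rule 4 [bios_posted :- ticket_escalated, psu_ok.]; rule 10 [cable_seated :- ticket_escalated.]. ⇒ new: bios_posted, cable_seated.
[5] rule 6 [led_red :- bios_posted, log_uploaded.]; rule 9 [temp_high :- bios_posted.]. ⇒ new: led_red, temp_high.
[6] rule 3 [ship_unit :- temp_high.]. ⇒ new: ship_unit.
Derived: bios_posted (round 4), reseat_ram (round 2), temp_high (round 5), driver_loaded (round 3). boot_ok never appears in any round.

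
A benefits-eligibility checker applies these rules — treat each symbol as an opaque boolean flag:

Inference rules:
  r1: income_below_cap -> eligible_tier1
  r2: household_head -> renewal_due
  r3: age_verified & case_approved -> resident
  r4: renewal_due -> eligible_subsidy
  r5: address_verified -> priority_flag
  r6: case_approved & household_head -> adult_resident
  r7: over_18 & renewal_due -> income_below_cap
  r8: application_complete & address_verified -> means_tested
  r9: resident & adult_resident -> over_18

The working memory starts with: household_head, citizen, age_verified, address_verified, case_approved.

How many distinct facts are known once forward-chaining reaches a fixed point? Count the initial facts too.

Round 1 — r2, r3, r5, r6, derive renewal_due, resident, priority_flag, adult_resident.
Round 2 — r4, r9, derive eligible_subsidy, over_18.
Round 3 — r7, derive income_below_cap.
Round 4 — r1, derive eligible_tier1.
Closure: {address_verified, adult_resident, age_verified, case_approved, citizen, eligible_subsidy, eligible_tier1, household_head, income_below_cap, over_18, priority_flag, renewal_due, resident} — 13 facts.

13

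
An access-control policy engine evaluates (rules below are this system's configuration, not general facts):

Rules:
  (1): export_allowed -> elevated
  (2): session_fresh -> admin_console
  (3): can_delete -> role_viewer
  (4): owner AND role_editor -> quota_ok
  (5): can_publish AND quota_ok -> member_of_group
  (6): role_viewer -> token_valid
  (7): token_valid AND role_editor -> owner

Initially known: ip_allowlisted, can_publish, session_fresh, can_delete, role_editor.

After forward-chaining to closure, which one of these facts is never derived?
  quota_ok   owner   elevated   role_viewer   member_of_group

elevated

[1] (2) [session_fresh -> admin_console]; (3) [can_delete -> role_viewer]. ⇒ new: admin_console, role_viewer.
[2] (6) [role_viewer -> token_valid]. ⇒ new: token_valid.
[3] (7) [token_valid AND role_editor -> owner]. ⇒ new: owner.
[4] (4) [owner AND role_editor -> quota_ok]. ⇒ new: quota_ok.
[5] (5) [can_publish AND quota_ok -> member_of_group]. ⇒ new: member_of_group.
Derived: role_viewer (round 1), owner (round 3), member_of_group (round 5), quota_ok (round 4). elevated never appears in any round.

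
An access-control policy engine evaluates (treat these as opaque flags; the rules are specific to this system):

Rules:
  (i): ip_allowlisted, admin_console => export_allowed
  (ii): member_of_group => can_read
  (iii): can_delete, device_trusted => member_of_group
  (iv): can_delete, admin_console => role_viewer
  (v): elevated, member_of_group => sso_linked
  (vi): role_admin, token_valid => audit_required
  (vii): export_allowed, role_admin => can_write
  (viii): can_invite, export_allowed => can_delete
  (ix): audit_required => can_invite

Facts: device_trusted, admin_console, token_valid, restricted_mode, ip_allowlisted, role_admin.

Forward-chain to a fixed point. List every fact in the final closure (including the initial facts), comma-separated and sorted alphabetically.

Round 1 fires (i), (vi), giving export_allowed, audit_required.
Round 2 fires (vii), (ix), giving can_write, can_invite.
Round 3 fires (viii), giving can_delete.
Round 4 fires (iii), (iv), giving member_of_group, role_viewer.
Round 5 fires (ii), giving can_read.

admin_console, audit_required, can_delete, can_invite, can_read, can_write, device_trusted, export_allowed, ip_allowlisted, member_of_group, restricted_mode, role_admin, role_viewer, token_valid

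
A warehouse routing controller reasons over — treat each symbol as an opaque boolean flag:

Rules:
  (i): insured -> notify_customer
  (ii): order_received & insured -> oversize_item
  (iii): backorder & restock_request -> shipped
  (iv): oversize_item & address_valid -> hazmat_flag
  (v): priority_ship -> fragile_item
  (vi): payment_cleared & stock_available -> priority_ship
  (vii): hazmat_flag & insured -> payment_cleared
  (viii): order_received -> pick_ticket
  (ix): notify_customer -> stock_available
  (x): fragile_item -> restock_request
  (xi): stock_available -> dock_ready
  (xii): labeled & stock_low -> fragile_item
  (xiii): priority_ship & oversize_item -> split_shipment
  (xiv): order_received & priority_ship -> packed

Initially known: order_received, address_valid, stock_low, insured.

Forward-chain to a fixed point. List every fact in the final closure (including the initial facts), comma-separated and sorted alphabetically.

address_valid, dock_ready, fragile_item, hazmat_flag, insured, notify_customer, order_received, oversize_item, packed, payment_cleared, pick_ticket, priority_ship, restock_request, split_shipment, stock_available, stock_low

Round 1 fires (i), (ii), (viii), giving notify_customer, oversize_item, pick_ticket.
Round 2 fires (iv), (ix), giving hazmat_flag, stock_available.
Round 3 fires (vii), (xi), giving payment_cleared, dock_ready.
Round 4 fires (vi), giving priority_ship.
Round 5 fires (v), (xiii), (xiv), giving fragile_item, split_shipment, packed.
Round 6 fires (x), giving restock_request.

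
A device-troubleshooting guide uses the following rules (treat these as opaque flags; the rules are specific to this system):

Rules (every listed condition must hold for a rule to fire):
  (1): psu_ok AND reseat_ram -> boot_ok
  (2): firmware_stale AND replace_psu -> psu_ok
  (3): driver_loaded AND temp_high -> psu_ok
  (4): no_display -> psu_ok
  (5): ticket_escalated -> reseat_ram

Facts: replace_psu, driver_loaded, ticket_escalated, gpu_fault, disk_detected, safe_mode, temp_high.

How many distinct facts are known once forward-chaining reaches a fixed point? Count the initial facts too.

[1] (3) [driver_loaded AND temp_high -> psu_ok]; (5) [ticket_escalated -> reseat_ram]. ⇒ new: psu_ok, reseat_ram.
[2] (1) [psu_ok AND reseat_ram -> boot_ok]. ⇒ new: boot_ok.
Closure: {boot_ok, disk_detected, driver_loaded, gpu_fault, psu_ok, replace_psu, reseat_ram, safe_mode, temp_high, ticket_escalated} — 10 facts.

10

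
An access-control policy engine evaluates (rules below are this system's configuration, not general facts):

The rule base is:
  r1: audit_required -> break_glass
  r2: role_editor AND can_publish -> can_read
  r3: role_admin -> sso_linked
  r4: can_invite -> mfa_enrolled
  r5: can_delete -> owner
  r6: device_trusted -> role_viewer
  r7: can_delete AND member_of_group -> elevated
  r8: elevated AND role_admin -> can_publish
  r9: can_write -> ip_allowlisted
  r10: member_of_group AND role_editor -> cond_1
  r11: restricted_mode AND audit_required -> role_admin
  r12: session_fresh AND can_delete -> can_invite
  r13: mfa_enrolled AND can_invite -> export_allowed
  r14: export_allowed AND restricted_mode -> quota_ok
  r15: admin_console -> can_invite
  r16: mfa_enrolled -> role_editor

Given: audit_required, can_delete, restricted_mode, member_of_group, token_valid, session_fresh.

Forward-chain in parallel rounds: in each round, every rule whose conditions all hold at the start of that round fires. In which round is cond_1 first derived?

4

[1] r1 [audit_required -> break_glass]; r5 [can_delete -> owner]; r7 [can_delete AND member_of_group -> elevated]; r11 [restricted_mode AND audit_required -> role_admin]; r12 [session_fresh AND can_delete -> can_invite]. ⇒ new: break_glass, owner, elevated, role_admin, can_invite.
[2] r3 [role_admin -> sso_linked]; r4 [can_invite -> mfa_enrolled]; r8 [elevated AND role_admin -> can_publish]. ⇒ new: sso_linked, mfa_enrolled, can_publish.
[3] r13 [mfa_enrolled AND can_invite -> export_allowed]; r16 [mfa_enrolled -> role_editor]. ⇒ new: export_allowed, role_editor.
[4] r2 [role_editor AND can_publish -> can_read]; r10 [member_of_group AND role_editor -> cond_1]; r14 [export_allowed AND restricted_mode -> quota_ok]. ⇒ new: can_read, cond_1, quota_ok.
cond_1 first appears in round 4.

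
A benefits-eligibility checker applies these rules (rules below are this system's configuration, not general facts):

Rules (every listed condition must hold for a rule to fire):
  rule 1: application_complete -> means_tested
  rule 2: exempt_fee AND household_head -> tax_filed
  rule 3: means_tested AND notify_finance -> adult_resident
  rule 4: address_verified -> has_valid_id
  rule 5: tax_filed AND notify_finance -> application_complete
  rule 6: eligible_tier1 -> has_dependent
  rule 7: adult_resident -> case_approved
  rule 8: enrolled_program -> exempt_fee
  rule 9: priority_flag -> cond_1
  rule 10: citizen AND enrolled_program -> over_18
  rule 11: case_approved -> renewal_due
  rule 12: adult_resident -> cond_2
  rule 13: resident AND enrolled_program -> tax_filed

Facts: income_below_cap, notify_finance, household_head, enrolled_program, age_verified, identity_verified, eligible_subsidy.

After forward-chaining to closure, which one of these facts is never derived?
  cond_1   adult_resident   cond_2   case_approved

cond_1

Round 1 — rule 8, derive exempt_fee.
Round 2 — rule 2, derive tax_filed.
Round 3 — rule 5, derive application_complete.
Round 4 — rule 1, derive means_tested.
Round 5 — rule 3, derive adult_resident.
Round 6 — rule 7, rule 12, derive case_approved, cond_2.
Round 7 — rule 11, derive renewal_due.
Derived: adult_resident (round 5), case_approved (round 6), cond_2 (round 6). cond_1 never appears in any round.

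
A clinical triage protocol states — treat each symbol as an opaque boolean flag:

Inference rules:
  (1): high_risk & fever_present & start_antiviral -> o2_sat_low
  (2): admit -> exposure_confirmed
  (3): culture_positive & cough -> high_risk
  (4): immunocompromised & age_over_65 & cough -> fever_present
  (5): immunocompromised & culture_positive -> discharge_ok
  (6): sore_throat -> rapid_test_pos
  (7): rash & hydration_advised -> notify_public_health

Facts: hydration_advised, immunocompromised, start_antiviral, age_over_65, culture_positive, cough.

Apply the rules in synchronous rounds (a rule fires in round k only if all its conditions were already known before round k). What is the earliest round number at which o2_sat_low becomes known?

Round 1 — (3), (4), (5), derive high_risk, fever_present, discharge_ok.
Round 2 — (1), derive o2_sat_low.
o2_sat_low first appears in round 2.

2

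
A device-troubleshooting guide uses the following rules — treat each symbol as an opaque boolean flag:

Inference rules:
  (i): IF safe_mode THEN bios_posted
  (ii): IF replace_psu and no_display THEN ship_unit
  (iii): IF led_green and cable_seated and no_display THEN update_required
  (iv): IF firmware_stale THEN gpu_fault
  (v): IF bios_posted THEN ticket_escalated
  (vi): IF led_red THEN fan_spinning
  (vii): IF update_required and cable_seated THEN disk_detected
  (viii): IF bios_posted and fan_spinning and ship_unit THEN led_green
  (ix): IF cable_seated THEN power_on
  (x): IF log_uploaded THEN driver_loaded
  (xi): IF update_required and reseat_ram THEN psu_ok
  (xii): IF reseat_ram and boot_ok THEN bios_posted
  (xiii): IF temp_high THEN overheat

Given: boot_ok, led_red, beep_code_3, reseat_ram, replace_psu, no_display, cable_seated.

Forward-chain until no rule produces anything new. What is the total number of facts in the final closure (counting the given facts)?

16

Round 1 — (ii), (vi), (ix), (xii), derive ship_unit, fan_spinning, power_on, bios_posted.
Round 2 — (v), (viii), derive ticket_escalated, led_green.
Round 3 — (iii), derive update_required.
Round 4 — (vii), (xi), derive disk_detected, psu_ok.
Closure: {beep_code_3, bios_posted, boot_ok, cable_seated, disk_detected, fan_spinning, led_green, led_red, no_display, power_on, psu_ok, replace_psu, reseat_ram, ship_unit, ticket_escalated, update_required} — 16 facts.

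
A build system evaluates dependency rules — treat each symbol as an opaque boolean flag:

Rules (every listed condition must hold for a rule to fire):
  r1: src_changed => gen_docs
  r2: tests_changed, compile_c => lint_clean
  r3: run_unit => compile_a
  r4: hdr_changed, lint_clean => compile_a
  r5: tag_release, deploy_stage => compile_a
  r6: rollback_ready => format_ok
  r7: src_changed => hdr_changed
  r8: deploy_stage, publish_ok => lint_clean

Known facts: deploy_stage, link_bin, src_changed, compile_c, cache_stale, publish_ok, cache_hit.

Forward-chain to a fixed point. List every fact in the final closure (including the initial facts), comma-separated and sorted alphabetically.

Round 1: r1 [src_changed => gen_docs]; r7 [src_changed => hdr_changed]; r8 [deploy_stage, publish_ok => lint_clean]. Adds gen_docs, hdr_changed, lint_clean.
Round 2: r4 [hdr_changed, lint_clean => compile_a]. Adds compile_a.

cache_hit, cache_stale, compile_a, compile_c, deploy_stage, gen_docs, hdr_changed, link_bin, lint_clean, publish_ok, src_changed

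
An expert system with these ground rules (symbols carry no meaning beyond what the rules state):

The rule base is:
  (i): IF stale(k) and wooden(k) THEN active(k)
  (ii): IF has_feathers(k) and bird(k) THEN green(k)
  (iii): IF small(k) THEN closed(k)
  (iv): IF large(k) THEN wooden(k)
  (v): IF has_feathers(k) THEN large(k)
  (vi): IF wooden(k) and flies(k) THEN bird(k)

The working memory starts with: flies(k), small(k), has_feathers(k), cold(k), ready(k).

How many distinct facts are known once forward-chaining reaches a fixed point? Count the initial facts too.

10

Round 1: (iii) [IF small(k) THEN closed(k)]; (v) [IF has_feathers(k) THEN large(k)]. Adds closed(k), large(k).
Round 2: (iv) [IF large(k) THEN wooden(k)]. Adds wooden(k).
Round 3: (vi) [IF wooden(k) and flies(k) THEN bird(k)]. Adds bird(k).
Round 4: (ii) [IF has_feathers(k) and bird(k) THEN green(k)]. Adds green(k).
Closure: {bird(k), closed(k), cold(k), flies(k), green(k), has_feathers(k), large(k), ready(k), small(k), wooden(k)} — 10 facts.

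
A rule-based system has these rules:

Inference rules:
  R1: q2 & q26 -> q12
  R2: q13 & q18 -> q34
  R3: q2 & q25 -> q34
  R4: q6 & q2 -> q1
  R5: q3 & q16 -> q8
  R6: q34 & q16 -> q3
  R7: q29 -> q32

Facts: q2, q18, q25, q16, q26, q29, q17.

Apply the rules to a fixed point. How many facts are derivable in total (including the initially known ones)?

12

Round 1: R1 [q2 & q26 -> q12]; R3 [q2 & q25 -> q34]; R7 [q29 -> q32]. New: q12, q34, q32.
Round 2: R6 [q34 & q16 -> q3]. New: q3.
Round 3: R5 [q3 & q16 -> q8]. New: q8.
Closure: {q12, q16, q17, q18, q2, q25, q26, q29, q3, q32, q34, q8} — 12 facts.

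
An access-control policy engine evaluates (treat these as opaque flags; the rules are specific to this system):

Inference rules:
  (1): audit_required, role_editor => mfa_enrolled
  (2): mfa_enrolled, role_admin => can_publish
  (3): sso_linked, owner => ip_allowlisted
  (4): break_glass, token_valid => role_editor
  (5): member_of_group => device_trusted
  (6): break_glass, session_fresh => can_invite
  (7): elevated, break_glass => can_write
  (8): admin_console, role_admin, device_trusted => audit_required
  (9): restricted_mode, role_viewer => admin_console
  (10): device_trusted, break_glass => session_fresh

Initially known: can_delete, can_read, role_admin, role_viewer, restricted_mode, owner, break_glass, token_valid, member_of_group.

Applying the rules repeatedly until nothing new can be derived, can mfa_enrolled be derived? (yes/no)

yes

Round 1: (4) [break_glass, token_valid => role_editor]; (5) [member_of_group => device_trusted]; (9) [restricted_mode, role_viewer => admin_console]. New: role_editor, device_trusted, admin_console.
Round 2: (8) [admin_console, role_admin, device_trusted => audit_required]; (10) [device_trusted, break_glass => session_fresh]. New: audit_required, session_fresh.
Round 3: (1) [audit_required, role_editor => mfa_enrolled]; (6) [break_glass, session_fresh => can_invite]. New: mfa_enrolled, can_invite.
Round 4: (2) [mfa_enrolled, role_admin => can_publish]. New: can_publish.
mfa_enrolled appears in round 3, so it is derivable.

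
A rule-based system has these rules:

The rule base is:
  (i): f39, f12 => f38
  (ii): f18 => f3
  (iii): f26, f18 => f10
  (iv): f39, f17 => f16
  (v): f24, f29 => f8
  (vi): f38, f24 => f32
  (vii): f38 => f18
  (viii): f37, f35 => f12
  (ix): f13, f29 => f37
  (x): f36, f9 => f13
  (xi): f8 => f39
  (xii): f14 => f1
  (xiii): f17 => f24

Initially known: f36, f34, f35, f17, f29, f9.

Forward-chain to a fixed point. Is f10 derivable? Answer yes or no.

Round 1 — (x), (xiii), derive f13, f24.
Round 2 — (v), (ix), derive f8, f37.
Round 3 — (viii), (xi), derive f12, f39.
Round 4 — (i), (iv), derive f38, f16.
Round 5 — (vi), (vii), derive f32, f18.
Round 6 — (ii), derive f3.
Fixed point reached. f10 is concluded only by (iii); (iii) needs f26 (never derived).

no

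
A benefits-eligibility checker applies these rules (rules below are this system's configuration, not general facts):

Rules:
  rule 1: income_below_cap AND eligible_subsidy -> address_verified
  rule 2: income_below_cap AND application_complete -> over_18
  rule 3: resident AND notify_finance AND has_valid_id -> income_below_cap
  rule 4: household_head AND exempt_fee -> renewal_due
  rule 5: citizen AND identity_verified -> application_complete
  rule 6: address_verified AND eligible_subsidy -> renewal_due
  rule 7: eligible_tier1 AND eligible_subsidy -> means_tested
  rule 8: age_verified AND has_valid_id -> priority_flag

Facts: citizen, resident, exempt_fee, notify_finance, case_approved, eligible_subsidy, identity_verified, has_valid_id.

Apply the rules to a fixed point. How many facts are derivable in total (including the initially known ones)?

Round 1: rule 3 [resident AND notify_finance AND has_valid_id -> income_below_cap]; rule 5 [citizen AND identity_verified -> application_complete]. Adds income_below_cap, application_complete.
Round 2: rule 1 [income_below_cap AND eligible_subsidy -> address_verified]; rule 2 [income_below_cap AND application_complete -> over_18]. Adds address_verified, over_18.
Round 3: rule 6 [address_verified AND eligible_subsidy -> renewal_due]. Adds renewal_due.
Closure: {address_verified, application_complete, case_approved, citizen, eligible_subsidy, exempt_fee, has_valid_id, identity_verified, income_below_cap, notify_finance, over_18, renewal_due, resident} — 13 facts.

13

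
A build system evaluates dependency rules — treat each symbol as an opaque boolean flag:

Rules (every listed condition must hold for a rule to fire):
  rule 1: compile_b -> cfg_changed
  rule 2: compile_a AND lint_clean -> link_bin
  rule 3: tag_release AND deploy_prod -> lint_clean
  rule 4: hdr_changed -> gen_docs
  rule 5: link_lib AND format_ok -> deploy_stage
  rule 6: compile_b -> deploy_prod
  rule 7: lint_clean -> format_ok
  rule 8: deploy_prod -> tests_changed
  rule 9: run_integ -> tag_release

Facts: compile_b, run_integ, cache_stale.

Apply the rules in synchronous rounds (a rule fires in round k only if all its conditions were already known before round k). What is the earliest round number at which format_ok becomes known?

Round 1 fires rule 1, rule 6, rule 9, giving cfg_changed, deploy_prod, tag_release.
Round 2 fires rule 3, rule 8, giving lint_clean, tests_changed.
Round 3 fires rule 7, giving format_ok.
format_ok first appears in round 3.

3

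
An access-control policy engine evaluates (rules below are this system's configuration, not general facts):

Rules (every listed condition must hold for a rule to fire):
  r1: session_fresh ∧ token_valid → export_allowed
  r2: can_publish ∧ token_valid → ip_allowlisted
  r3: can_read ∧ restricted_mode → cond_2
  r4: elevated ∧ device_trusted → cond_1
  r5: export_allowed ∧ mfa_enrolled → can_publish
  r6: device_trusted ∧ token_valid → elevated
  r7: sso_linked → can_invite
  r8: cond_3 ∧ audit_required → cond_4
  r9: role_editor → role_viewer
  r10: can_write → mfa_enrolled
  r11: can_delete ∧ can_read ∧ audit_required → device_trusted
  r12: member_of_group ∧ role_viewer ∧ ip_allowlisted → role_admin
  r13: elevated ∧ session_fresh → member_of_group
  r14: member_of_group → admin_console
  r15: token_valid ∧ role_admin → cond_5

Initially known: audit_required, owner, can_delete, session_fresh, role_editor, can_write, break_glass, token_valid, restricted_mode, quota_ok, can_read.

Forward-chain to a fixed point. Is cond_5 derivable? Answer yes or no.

yes

Round 1: r1 [session_fresh ∧ token_valid → export_allowed]; r3 [can_read ∧ restricted_mode → cond_2]; r9 [role_editor → role_viewer]; r10 [can_write → mfa_enrolled]; r11 [can_delete ∧ can_read ∧ audit_required → device_trusted]. New: export_allowed, cond_2, role_viewer, mfa_enrolled, device_trusted.
Round 2: r5 [export_allowed ∧ mfa_enrolled → can_publish]; r6 [device_trusted ∧ token_valid → elevated]. New: can_publish, elevated.
Round 3: r2 [can_publish ∧ token_valid → ip_allowlisted]; r4 [elevated ∧ device_trusted → cond_1]; r13 [elevated ∧ session_fresh → member_of_group]. New: ip_allowlisted, cond_1, member_of_group.
Round 4: r12 [member_of_group ∧ role_viewer ∧ ip_allowlisted → role_admin]; r14 [member_of_group → admin_console]. New: role_admin, admin_console.
Round 5: r15 [token_valid ∧ role_admin → cond_5]. New: cond_5.
cond_5 appears in round 5, so it is derivable.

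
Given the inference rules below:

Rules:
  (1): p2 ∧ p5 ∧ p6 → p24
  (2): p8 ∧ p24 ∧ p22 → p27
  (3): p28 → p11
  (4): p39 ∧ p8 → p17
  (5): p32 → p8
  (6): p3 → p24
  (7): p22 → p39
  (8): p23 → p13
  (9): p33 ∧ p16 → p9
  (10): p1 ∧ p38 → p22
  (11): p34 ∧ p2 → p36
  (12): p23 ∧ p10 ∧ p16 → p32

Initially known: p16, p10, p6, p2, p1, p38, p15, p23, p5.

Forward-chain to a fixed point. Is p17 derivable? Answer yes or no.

[1] (1) [p2 ∧ p5 ∧ p6 → p24]; (8) [p23 → p13]; (10) [p1 ∧ p38 → p22]; (12) [p23 ∧ p10 ∧ p16 → p32]. ⇒ new: p24, p13, p22, p32.
[2] (5) [p32 → p8]; (7) [p22 → p39]. ⇒ new: p8, p39.
[3] (2) [p8 ∧ p24 ∧ p22 → p27]; (4) [p39 ∧ p8 → p17]. ⇒ new: p27, p17.
p17 appears in round 3, so it is derivable.

yes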